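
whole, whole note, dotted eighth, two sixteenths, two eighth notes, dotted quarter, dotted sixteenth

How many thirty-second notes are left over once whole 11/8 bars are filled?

One bar of 11/8 = 44 thirty-second notes.
Each duration in thirty-second notes: whole = 32; whole note = 32; dotted eighth = 6; sixteenth = 2; sixteenth = 2; eighth note = 4; eighth note = 4; dotted quarter = 12; dotted sixteenth = 3.
Sum: 32 + 32 + 6 + 2 + 2 + 4 + 4 + 12 + 3 = 97.
97 ÷ 44 = 2 complete bars with 9 thirty-second notes remaining.

9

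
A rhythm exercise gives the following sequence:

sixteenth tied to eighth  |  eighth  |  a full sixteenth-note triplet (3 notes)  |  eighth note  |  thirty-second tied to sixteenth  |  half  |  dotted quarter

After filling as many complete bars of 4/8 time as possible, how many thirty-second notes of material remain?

One bar of 4/8 = 16 thirty-second notes.
Express everything in thirty-second notes: sixteenth tied to eighth (sixteenth + eighth) = 6; eighth = 4; a full sixteenth-note triplet (3 notes) (three triplet sixteenths span one eighth) = 4; eighth note = 4; thirty-second tied to sixteenth (thirty-second + sixteenth) = 3; half = 16; dotted quarter = 12.
Total: 6 + 4 + 4 + 4 + 3 + 16 + 12 = 49.
49 ÷ 16 = 3 complete bars with 1 thirty-second note remaining.

1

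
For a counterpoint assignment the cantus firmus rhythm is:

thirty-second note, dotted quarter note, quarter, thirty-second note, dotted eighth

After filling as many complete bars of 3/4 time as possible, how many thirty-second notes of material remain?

One bar of 3/4 = 24 thirty-second notes.
Convert each value to thirty-second notes: thirty-second note = 1; dotted quarter note = 12; quarter = 8; thirty-second note = 1; dotted eighth = 6.
Total: 1 + 12 + 8 + 1 + 6 = 28.
28 ÷ 24 = 1 complete bar with 4 thirty-second notes remaining.

4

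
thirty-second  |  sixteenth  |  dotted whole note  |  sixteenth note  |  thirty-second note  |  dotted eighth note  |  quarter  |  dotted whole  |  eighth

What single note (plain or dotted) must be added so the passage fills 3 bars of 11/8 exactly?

3 bars of 11/8 = 132 thirty-second notes.
Convert each value to thirty-second notes: thirty-second = 1; sixteenth = 2; dotted whole note = 48; sixteenth note = 2; thirty-second note = 1; dotted eighth note = 6; quarter = 8; dotted whole = 48; eighth = 4.
Sum: 1 + 2 + 48 + 2 + 1 + 6 + 8 + 48 + 4 = 120.
Remaining: 132 − 120 = 12 thirty-second notes, which is a dotted quarter note.

dotted quarter note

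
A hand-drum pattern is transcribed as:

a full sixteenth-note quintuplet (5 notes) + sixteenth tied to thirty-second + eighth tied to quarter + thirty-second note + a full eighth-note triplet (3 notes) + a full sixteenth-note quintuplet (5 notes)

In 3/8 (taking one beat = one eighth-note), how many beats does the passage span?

One eighth-note beat = 4 thirty-second notes.
Each duration in thirty-second notes: a full sixteenth-note quintuplet (5 notes) (five quintuplet sixteenths span one quarter) = 8; sixteenth tied to thirty-second (sixteenth + thirty-second) = 3; eighth tied to quarter (eighth + quarter) = 12; thirty-second note = 1; a full eighth-note triplet (3 notes) (three triplet eighths span one quarter) = 8; a full sixteenth-note quintuplet (5 notes) (five quintuplet sixteenths span one quarter) = 8.
Altogether 8 + 3 + 12 + 1 + 8 + 8 = 40.
40 ÷ 4 = 10 beats.

10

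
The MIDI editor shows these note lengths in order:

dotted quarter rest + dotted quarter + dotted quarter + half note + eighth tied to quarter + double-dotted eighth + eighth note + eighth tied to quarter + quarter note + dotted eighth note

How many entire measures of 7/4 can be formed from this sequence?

1

One bar of 7/4 = 56 thirty-second notes.
In thirty-second notes: dotted quarter rest = 12; dotted quarter = 12; dotted quarter = 12; half note = 16; eighth tied to quarter (eighth + quarter) = 12; double-dotted eighth = 7; eighth note = 4; eighth tied to quarter (eighth + quarter) = 12; quarter note = 8; dotted eighth note = 6.
Total: 12 + 12 + 12 + 16 + 12 + 7 + 4 + 12 + 8 + 6 = 101.
101 ÷ 56 = 1 complete bar with 45 left over.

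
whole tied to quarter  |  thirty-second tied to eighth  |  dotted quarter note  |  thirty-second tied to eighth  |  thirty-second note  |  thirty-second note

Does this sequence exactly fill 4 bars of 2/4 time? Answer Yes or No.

Yes

One bar of 2/4 = 16 thirty-second notes, so 4 bars = 64.
Each duration in thirty-second notes: whole tied to quarter (whole + quarter) = 40; thirty-second tied to eighth (thirty-second + eighth) = 5; dotted quarter note = 12; thirty-second tied to eighth (thirty-second + eighth) = 5; thirty-second note = 1; thirty-second note = 1.
Sum: 40 + 5 + 12 + 5 + 1 + 1 = 64.
64 equals 64, so the answer is Yes.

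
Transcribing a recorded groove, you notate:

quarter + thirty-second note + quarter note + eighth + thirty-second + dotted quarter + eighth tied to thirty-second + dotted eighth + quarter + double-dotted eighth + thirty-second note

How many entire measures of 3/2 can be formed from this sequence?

1

One bar of 3/2 = 48 thirty-second notes.
Working in thirty-second notes: quarter = 8; thirty-second note = 1; quarter note = 8; eighth = 4; thirty-second = 1; dotted quarter = 12; eighth tied to thirty-second (eighth + thirty-second) = 5; dotted eighth = 6; quarter = 8; double-dotted eighth = 7; thirty-second note = 1.
Altogether 8 + 1 + 8 + 4 + 1 + 12 + 5 + 6 + 8 + 7 + 1 = 61.
61 ÷ 48 = 1 complete bar with 13 left over.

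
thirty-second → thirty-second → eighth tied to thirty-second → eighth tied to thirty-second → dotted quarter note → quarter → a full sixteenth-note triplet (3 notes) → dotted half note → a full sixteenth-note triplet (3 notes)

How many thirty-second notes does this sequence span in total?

In thirty-second notes: thirty-second = 1; thirty-second = 1; eighth tied to thirty-second (eighth + thirty-second) = 5; eighth tied to thirty-second (eighth + thirty-second) = 5; dotted quarter note = 12; quarter = 8; a full sixteenth-note triplet (3 notes) (three triplet sixteenths span one eighth) = 4; dotted half note = 24; a full sixteenth-note triplet (3 notes) (three triplet sixteenths span one eighth) = 4.
Sum: 1 + 1 + 5 + 5 + 12 + 8 + 4 + 24 + 4 = 64 thirty-second notes.

64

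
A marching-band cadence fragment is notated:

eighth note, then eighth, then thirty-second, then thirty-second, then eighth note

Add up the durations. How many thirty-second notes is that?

14

Working in thirty-second notes: eighth note = 4; eighth = 4; thirty-second = 1; thirty-second = 1; eighth note = 4.
Adding: 4 + 4 + 1 + 1 + 4 = 14 thirty-second notes.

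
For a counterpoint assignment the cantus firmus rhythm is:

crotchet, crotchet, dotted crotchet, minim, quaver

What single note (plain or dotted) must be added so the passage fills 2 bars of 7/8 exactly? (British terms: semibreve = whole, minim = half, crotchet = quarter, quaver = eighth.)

quarter note

2 bars of 7/8 = 14 eighth notes.
Convert each value to eighth notes: crotchet = 2; crotchet = 2; dotted crotchet = 3; minim = 4; quaver = 1.
Total: 2 + 2 + 3 + 4 + 1 = 12.
Remaining: 14 − 12 = 2 eighth notes, which is a quarter note.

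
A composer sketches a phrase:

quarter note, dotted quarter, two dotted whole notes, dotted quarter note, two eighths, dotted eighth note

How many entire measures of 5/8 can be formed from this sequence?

One bar of 5/8 = 10 sixteenth notes.
Express everything in sixteenth notes: quarter note = 4; dotted quarter = 6; dotted whole note = 24; dotted whole note = 24; dotted quarter note = 6; eighth = 2; eighth = 2; dotted eighth note = 3.
Sum: 4 + 6 + 24 + 24 + 6 + 2 + 2 + 3 = 71.
71 ÷ 10 = 7 complete bars with 1 left over.

7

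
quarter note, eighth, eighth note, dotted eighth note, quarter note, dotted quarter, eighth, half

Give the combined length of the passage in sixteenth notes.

31

Each duration in sixteenth notes: quarter note = 4; eighth = 2; eighth note = 2; dotted eighth note = 3; quarter note = 4; dotted quarter = 6; eighth = 2; half = 8.
Sum: 4 + 2 + 2 + 3 + 4 + 6 + 2 + 8 = 31 sixteenth notes.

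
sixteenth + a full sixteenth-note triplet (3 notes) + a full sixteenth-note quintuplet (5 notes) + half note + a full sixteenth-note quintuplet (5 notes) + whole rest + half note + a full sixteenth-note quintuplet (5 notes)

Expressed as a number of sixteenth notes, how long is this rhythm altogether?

47

In sixteenth notes: sixteenth = 1; a full sixteenth-note triplet (3 notes) (three triplet sixteenths span one eighth) = 2; a full sixteenth-note quintuplet (5 notes) (five quintuplet sixteenths span one quarter) = 4; half note = 8; a full sixteenth-note quintuplet (5 notes) (five quintuplet sixteenths span one quarter) = 4; whole rest = 16; half note = 8; a full sixteenth-note quintuplet (5 notes) (five quintuplet sixteenths span one quarter) = 4.
Total: 1 + 2 + 4 + 8 + 4 + 16 + 8 + 4 = 47 sixteenth notes.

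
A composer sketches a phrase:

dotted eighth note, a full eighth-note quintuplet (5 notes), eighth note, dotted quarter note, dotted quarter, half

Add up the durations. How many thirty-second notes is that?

Convert each value to thirty-second notes: dotted eighth note = 6; a full eighth-note quintuplet (5 notes) (five quintuplet eighths span one half) = 16; eighth note = 4; dotted quarter note = 12; dotted quarter = 12; half = 16.
Total: 6 + 16 + 4 + 12 + 12 + 16 = 66 thirty-second notes.

66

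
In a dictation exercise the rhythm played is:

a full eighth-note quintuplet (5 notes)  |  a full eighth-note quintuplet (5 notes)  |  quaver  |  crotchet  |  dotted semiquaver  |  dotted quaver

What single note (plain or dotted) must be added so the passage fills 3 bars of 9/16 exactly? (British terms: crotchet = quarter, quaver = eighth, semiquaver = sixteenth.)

thirty-second note

3 bars of 9/16 = 54 thirty-second notes.
Convert each value to thirty-second notes: a full eighth-note quintuplet (5 notes) (five quintuplet eighths span one half) = 16; a full eighth-note quintuplet (5 notes) (five quintuplet eighths span one half) = 16; quaver = 4; crotchet = 8; dotted semiquaver = 3; dotted quaver = 6.
Sum: 16 + 16 + 4 + 8 + 3 + 6 = 53.
Remaining: 54 − 53 = 1 thirty-second note, which is a thirty-second note.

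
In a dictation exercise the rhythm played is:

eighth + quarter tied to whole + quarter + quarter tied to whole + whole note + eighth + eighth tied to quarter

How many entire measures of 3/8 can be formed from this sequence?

11

One bar of 3/8 = 3 eighth notes.
Working in eighth notes: eighth = 1; quarter tied to whole (quarter + whole) = 10; quarter = 2; quarter tied to whole (quarter + whole) = 10; whole note = 8; eighth = 1; eighth tied to quarter (eighth + quarter) = 3.
Adding: 1 + 10 + 2 + 10 + 8 + 1 + 3 = 35.
35 ÷ 3 = 11 complete bars with 2 left over.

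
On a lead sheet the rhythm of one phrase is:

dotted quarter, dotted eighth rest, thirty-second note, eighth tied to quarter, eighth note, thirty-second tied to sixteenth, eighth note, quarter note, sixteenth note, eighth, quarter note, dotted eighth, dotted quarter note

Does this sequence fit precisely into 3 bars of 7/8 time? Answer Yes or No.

One bar of 7/8 = 28 thirty-second notes, so 3 bars = 84.
Express everything in thirty-second notes: dotted quarter = 12; dotted eighth rest = 6; thirty-second note = 1; eighth tied to quarter (eighth + quarter) = 12; eighth note = 4; thirty-second tied to sixteenth (thirty-second + sixteenth) = 3; eighth note = 4; quarter note = 8; sixteenth note = 2; eighth = 4; quarter note = 8; dotted eighth = 6; dotted quarter note = 12.
Total: 12 + 6 + 1 + 12 + 4 + 3 + 4 + 8 + 2 + 4 + 8 + 6 + 12 = 82.
82 falls short of 84, so the answer is No.

No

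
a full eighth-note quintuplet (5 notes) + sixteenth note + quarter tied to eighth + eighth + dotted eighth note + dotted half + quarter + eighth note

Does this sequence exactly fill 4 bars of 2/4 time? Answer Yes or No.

One bar of 2/4 = 8 sixteenth notes, so 4 bars = 32.
Express everything in sixteenth notes: a full eighth-note quintuplet (5 notes) (five quintuplet eighths span one half) = 8; sixteenth note = 1; quarter tied to eighth (quarter + eighth) = 6; eighth = 2; dotted eighth note = 3; dotted half = 12; quarter = 4; eighth note = 2.
Sum: 8 + 1 + 6 + 2 + 3 + 12 + 4 + 2 = 38.
38 exceeds 32, so the answer is No.

No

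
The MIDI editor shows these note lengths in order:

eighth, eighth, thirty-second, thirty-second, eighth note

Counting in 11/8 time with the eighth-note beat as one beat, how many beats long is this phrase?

3.5

One eighth-note beat = 4 thirty-second notes.
Each duration in thirty-second notes: eighth = 4; eighth = 4; thirty-second = 1; thirty-second = 1; eighth note = 4.
Sum: 4 + 4 + 1 + 1 + 4 = 14.
14 ÷ 4 = 3.5 beats.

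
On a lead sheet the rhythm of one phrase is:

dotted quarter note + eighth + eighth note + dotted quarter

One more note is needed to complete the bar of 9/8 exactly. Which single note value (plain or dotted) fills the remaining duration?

The bar of 9/8 = 9 eighth notes.
Convert each value to eighth notes: dotted quarter note = 3; eighth = 1; eighth note = 1; dotted quarter = 3.
Adding: 3 + 1 + 1 + 3 = 8.
Remaining: 9 − 8 = 1 eighth note, which is a eighth note.

eighth note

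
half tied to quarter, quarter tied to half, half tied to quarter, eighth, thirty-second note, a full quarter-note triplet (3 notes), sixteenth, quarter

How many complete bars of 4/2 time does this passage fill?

One bar of 4/2 = 64 thirty-second notes.
Working in thirty-second notes: half tied to quarter (half + quarter) = 24; quarter tied to half (quarter + half) = 24; half tied to quarter (half + quarter) = 24; eighth = 4; thirty-second note = 1; a full quarter-note triplet (3 notes) (three triplet quarters span one half) = 16; sixteenth = 2; quarter = 8.
Adding: 24 + 24 + 24 + 4 + 1 + 16 + 2 + 8 = 103.
103 ÷ 64 = 1 complete bar with 39 left over.

1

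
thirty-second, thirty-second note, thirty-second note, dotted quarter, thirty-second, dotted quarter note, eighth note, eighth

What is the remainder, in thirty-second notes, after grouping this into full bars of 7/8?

One bar of 7/8 = 28 thirty-second notes.
Working in thirty-second notes: thirty-second = 1; thirty-second note = 1; thirty-second note = 1; dotted quarter = 12; thirty-second = 1; dotted quarter note = 12; eighth note = 4; eighth = 4.
Sum: 1 + 1 + 1 + 12 + 1 + 12 + 4 + 4 = 36.
36 ÷ 28 = 1 complete bar with 8 thirty-second notes remaining.

8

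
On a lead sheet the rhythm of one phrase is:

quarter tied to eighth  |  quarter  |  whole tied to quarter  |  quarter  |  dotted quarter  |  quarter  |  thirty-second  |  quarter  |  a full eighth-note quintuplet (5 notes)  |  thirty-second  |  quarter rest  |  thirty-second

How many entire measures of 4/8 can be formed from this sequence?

One bar of 4/8 = 16 thirty-second notes.
In thirty-second notes: quarter tied to eighth (quarter + eighth) = 12; quarter = 8; whole tied to quarter (whole + quarter) = 40; quarter = 8; dotted quarter = 12; quarter = 8; thirty-second = 1; quarter = 8; a full eighth-note quintuplet (5 notes) (five quintuplet eighths span one half) = 16; thirty-second = 1; quarter rest = 8; thirty-second = 1.
Total: 12 + 8 + 40 + 8 + 12 + 8 + 1 + 8 + 16 + 1 + 8 + 1 = 123.
123 ÷ 16 = 7 complete bars with 11 left over.

7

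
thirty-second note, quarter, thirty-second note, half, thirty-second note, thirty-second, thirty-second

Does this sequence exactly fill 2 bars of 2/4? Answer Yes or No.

One bar of 2/4 = 16 thirty-second notes, so 2 bars = 32.
Convert each value to thirty-second notes: thirty-second note = 1; quarter = 8; thirty-second note = 1; half = 16; thirty-second note = 1; thirty-second = 1; thirty-second = 1.
Sum: 1 + 8 + 1 + 16 + 1 + 1 + 1 = 29.
29 falls short of 32, so the answer is No.

No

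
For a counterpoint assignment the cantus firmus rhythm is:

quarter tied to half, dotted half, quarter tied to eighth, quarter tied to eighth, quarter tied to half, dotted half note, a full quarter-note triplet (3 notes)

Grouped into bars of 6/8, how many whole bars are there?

5

One bar of 6/8 = 6 eighth notes.
Express everything in eighth notes: quarter tied to half (quarter + half) = 6; dotted half = 6; quarter tied to eighth (quarter + eighth) = 3; quarter tied to eighth (quarter + eighth) = 3; quarter tied to half (quarter + half) = 6; dotted half note = 6; a full quarter-note triplet (3 notes) (three triplet quarters span one half) = 4.
Total: 6 + 6 + 3 + 3 + 6 + 6 + 4 = 34.
34 ÷ 6 = 5 complete bars with 4 left over.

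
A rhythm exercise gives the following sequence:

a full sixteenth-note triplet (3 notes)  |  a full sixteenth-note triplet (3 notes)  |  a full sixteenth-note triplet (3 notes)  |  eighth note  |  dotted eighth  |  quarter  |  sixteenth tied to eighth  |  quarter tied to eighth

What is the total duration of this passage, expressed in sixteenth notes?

24

Convert each value to sixteenth notes: a full sixteenth-note triplet (3 notes) (three triplet sixteenths span one eighth) = 2; a full sixteenth-note triplet (3 notes) (three triplet sixteenths span one eighth) = 2; a full sixteenth-note triplet (3 notes) (three triplet sixteenths span one eighth) = 2; eighth note = 2; dotted eighth = 3; quarter = 4; sixteenth tied to eighth (sixteenth + eighth) = 3; quarter tied to eighth (quarter + eighth) = 6.
Altogether 2 + 2 + 2 + 2 + 3 + 4 + 3 + 6 = 24 sixteenth notes.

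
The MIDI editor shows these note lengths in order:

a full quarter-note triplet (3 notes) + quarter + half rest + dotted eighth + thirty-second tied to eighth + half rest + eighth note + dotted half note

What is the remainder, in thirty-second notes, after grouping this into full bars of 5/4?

15

One bar of 5/4 = 40 thirty-second notes.
Working in thirty-second notes: a full quarter-note triplet (3 notes) (three triplet quarters span one half) = 16; quarter = 8; half rest = 16; dotted eighth = 6; thirty-second tied to eighth (thirty-second + eighth) = 5; half rest = 16; eighth note = 4; dotted half note = 24.
Sum: 16 + 8 + 16 + 6 + 5 + 16 + 4 + 24 = 95.
95 ÷ 40 = 2 complete bars with 15 thirty-second notes remaining.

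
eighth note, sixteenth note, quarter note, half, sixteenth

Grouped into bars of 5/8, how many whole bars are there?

One bar of 5/8 = 10 sixteenth notes.
Express everything in sixteenth notes: eighth note = 2; sixteenth note = 1; quarter note = 4; half = 8; sixteenth = 1.
Adding: 2 + 1 + 4 + 8 + 1 = 16.
16 ÷ 10 = 1 complete bar with 6 left over.

1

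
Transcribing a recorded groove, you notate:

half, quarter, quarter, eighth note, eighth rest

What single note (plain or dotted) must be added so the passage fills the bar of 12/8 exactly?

The bar of 12/8 = 12 eighth notes.
In eighth notes: half = 4; quarter = 2; quarter = 2; eighth note = 1; eighth rest = 1.
Total: 4 + 2 + 2 + 1 + 1 = 10.
Remaining: 12 − 10 = 2 eighth notes, which is a quarter note.

quarter note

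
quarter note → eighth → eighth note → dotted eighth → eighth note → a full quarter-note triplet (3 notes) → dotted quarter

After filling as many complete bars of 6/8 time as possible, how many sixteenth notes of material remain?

3

One bar of 6/8 = 12 sixteenth notes.
In sixteenth notes: quarter note = 4; eighth = 2; eighth note = 2; dotted eighth = 3; eighth note = 2; a full quarter-note triplet (3 notes) (three triplet quarters span one half) = 8; dotted quarter = 6.
Sum: 4 + 2 + 2 + 3 + 2 + 8 + 6 = 27.
27 ÷ 12 = 2 complete bars with 3 sixteenth notes remaining.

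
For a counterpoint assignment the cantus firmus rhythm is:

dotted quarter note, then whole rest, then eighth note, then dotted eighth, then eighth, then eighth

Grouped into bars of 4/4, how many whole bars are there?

1

One bar of 4/4 = 16 sixteenth notes.
In sixteenth notes: dotted quarter note = 6; whole rest = 16; eighth note = 2; dotted eighth = 3; eighth = 2; eighth = 2.
Sum: 6 + 16 + 2 + 3 + 2 + 2 = 31.
31 ÷ 16 = 1 complete bar with 15 left over.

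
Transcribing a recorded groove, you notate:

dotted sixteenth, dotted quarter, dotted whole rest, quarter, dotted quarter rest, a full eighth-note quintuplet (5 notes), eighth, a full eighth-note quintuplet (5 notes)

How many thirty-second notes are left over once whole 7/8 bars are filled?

One bar of 7/8 = 28 thirty-second notes.
Express everything in thirty-second notes: dotted sixteenth = 3; dotted quarter = 12; dotted whole rest = 48; quarter = 8; dotted quarter rest = 12; a full eighth-note quintuplet (5 notes) (five quintuplet eighths span one half) = 16; eighth = 4; a full eighth-note quintuplet (5 notes) (five quintuplet eighths span one half) = 16.
Altogether 3 + 12 + 48 + 8 + 12 + 16 + 4 + 16 = 119.
119 ÷ 28 = 4 complete bars with 7 thirty-second notes remaining.

7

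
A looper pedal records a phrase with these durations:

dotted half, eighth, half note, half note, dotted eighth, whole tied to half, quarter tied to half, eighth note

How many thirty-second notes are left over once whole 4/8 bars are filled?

14

One bar of 4/8 = 8 sixteenth notes.
In sixteenth notes: dotted half = 12; eighth = 2; half note = 8; half note = 8; dotted eighth = 3; whole tied to half (whole + half) = 24; quarter tied to half (quarter + half) = 12; eighth note = 2.
Adding: 12 + 2 + 8 + 8 + 3 + 24 + 12 + 2 = 71.
71 ÷ 8 = 8 complete bars with 7 sixteenth notes remaining = 14 thirty-second notes.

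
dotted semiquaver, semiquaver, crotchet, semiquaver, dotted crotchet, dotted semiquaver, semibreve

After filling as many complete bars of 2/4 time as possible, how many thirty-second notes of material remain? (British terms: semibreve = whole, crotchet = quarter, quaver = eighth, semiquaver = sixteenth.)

14

One bar of 2/4 = 16 thirty-second notes.
Working in thirty-second notes: dotted semiquaver = 3; semiquaver = 2; crotchet = 8; semiquaver = 2; dotted crotchet = 12; dotted semiquaver = 3; semibreve = 32.
Total: 3 + 2 + 8 + 2 + 12 + 3 + 32 = 62.
62 ÷ 16 = 3 complete bars with 14 thirty-second notes remaining.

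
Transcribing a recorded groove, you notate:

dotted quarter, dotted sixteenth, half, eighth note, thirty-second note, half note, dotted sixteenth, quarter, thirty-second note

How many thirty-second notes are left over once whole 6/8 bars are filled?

One bar of 6/8 = 24 thirty-second notes.
Each duration in thirty-second notes: dotted quarter = 12; dotted sixteenth = 3; half = 16; eighth note = 4; thirty-second note = 1; half note = 16; dotted sixteenth = 3; quarter = 8; thirty-second note = 1.
Altogether 12 + 3 + 16 + 4 + 1 + 16 + 3 + 8 + 1 = 64.
64 ÷ 24 = 2 complete bars with 16 thirty-second notes remaining.

16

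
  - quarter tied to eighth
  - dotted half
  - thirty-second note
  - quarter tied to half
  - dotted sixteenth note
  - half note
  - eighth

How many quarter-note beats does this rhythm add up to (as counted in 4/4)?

One quarter-note beat = 8 thirty-second notes.
Working in thirty-second notes: quarter tied to eighth (quarter + eighth) = 12; dotted half = 24; thirty-second note = 1; quarter tied to half (quarter + half) = 24; dotted sixteenth note = 3; half note = 16; eighth = 4.
Sum: 12 + 24 + 1 + 24 + 3 + 16 + 4 = 84.
84 ÷ 8 = 10.5 beats.

10.5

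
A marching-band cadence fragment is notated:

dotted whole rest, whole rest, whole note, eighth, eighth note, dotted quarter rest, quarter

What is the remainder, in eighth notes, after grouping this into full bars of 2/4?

One bar of 2/4 = 4 eighth notes.
Working in eighth notes: dotted whole rest = 12; whole rest = 8; whole note = 8; eighth = 1; eighth note = 1; dotted quarter rest = 3; quarter = 2.
Altogether 12 + 8 + 8 + 1 + 1 + 3 + 2 = 35.
35 ÷ 4 = 8 complete bars with 3 eighth notes remaining.

3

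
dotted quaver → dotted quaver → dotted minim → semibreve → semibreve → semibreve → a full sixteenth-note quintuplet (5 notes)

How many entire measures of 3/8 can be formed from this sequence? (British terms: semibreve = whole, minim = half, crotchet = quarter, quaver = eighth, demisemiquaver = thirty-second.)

One bar of 3/8 = 6 sixteenth notes.
Working in sixteenth notes: dotted quaver = 3; dotted quaver = 3; dotted minim = 12; semibreve = 16; semibreve = 16; semibreve = 16; a full sixteenth-note quintuplet (5 notes) (five quintuplet sixteenths span one quarter) = 4.
Total: 3 + 3 + 12 + 16 + 16 + 16 + 4 = 70.
70 ÷ 6 = 11 complete bars with 4 left over.

11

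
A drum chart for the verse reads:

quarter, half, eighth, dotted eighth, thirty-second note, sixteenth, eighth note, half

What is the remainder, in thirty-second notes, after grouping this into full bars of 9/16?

One bar of 9/16 = 18 thirty-second notes.
In thirty-second notes: quarter = 8; half = 16; eighth = 4; dotted eighth = 6; thirty-second note = 1; sixteenth = 2; eighth note = 4; half = 16.
Sum: 8 + 16 + 4 + 6 + 1 + 2 + 4 + 16 = 57.
57 ÷ 18 = 3 complete bars with 3 thirty-second notes remaining.

3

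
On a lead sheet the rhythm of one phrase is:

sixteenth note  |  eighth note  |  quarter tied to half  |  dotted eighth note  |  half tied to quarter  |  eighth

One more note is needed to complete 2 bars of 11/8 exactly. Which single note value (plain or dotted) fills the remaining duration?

2 bars of 11/8 = 44 sixteenth notes.
Working in sixteenth notes: sixteenth note = 1; eighth note = 2; quarter tied to half (quarter + half) = 12; dotted eighth note = 3; half tied to quarter (half + quarter) = 12; eighth = 2.
Sum: 1 + 2 + 12 + 3 + 12 + 2 = 32.
Remaining: 44 − 32 = 12 sixteenth notes, which is a dotted half note.

dotted half note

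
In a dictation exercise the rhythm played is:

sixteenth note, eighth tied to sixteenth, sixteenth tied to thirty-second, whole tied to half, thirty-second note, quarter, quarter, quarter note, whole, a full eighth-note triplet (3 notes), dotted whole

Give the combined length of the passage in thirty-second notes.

172

Working in thirty-second notes: sixteenth note = 2; eighth tied to sixteenth (eighth + sixteenth) = 6; sixteenth tied to thirty-second (sixteenth + thirty-second) = 3; whole tied to half (whole + half) = 48; thirty-second note = 1; quarter = 8; quarter = 8; quarter note = 8; whole = 32; a full eighth-note triplet (3 notes) (three triplet eighths span one quarter) = 8; dotted whole = 48.
Total: 2 + 6 + 3 + 48 + 1 + 8 + 8 + 8 + 32 + 8 + 48 = 172 thirty-second notes.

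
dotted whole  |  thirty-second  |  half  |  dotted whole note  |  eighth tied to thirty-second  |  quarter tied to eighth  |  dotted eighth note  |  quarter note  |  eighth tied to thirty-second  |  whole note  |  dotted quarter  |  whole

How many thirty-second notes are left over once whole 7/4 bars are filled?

One bar of 7/4 = 56 thirty-second notes.
In thirty-second notes: dotted whole = 48; thirty-second = 1; half = 16; dotted whole note = 48; eighth tied to thirty-second (eighth + thirty-second) = 5; quarter tied to eighth (quarter + eighth) = 12; dotted eighth note = 6; quarter note = 8; eighth tied to thirty-second (eighth + thirty-second) = 5; whole note = 32; dotted quarter = 12; whole = 32.
Adding: 48 + 1 + 16 + 48 + 5 + 12 + 6 + 8 + 5 + 32 + 12 + 32 = 225.
225 ÷ 56 = 4 complete bars with 1 thirty-second note remaining.

1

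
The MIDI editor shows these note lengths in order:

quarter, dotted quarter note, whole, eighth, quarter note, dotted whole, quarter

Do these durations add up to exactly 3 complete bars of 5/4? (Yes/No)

Yes

One bar of 5/4 = 10 eighth notes, so 3 bars = 30.
Each duration in eighth notes: quarter = 2; dotted quarter note = 3; whole = 8; eighth = 1; quarter note = 2; dotted whole = 12; quarter = 2.
Adding: 2 + 3 + 8 + 1 + 2 + 12 + 2 = 30.
30 equals 30, so the answer is Yes.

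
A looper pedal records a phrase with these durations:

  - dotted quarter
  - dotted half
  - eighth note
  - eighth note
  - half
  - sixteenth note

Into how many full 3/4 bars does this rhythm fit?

One bar of 3/4 = 12 sixteenth notes.
In sixteenth notes: dotted quarter = 6; dotted half = 12; eighth note = 2; eighth note = 2; half = 8; sixteenth note = 1.
Sum: 6 + 12 + 2 + 2 + 8 + 1 = 31.
31 ÷ 12 = 2 complete bars with 7 left over.

2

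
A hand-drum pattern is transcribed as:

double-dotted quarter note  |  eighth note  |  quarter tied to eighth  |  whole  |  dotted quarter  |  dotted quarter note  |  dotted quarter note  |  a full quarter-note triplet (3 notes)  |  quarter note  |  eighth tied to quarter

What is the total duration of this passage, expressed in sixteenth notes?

Working in sixteenth notes: double-dotted quarter note = 7; eighth note = 2; quarter tied to eighth (quarter + eighth) = 6; whole = 16; dotted quarter = 6; dotted quarter note = 6; dotted quarter note = 6; a full quarter-note triplet (3 notes) (three triplet quarters span one half) = 8; quarter note = 4; eighth tied to quarter (eighth + quarter) = 6.
Adding: 7 + 2 + 6 + 16 + 6 + 6 + 6 + 8 + 4 + 6 = 67 sixteenth notes.

67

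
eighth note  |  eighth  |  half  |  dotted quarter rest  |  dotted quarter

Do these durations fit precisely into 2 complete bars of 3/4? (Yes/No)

One bar of 3/4 = 6 eighth notes, so 2 bars = 12.
In eighth notes: eighth note = 1; eighth = 1; half = 4; dotted quarter rest = 3; dotted quarter = 3.
Adding: 1 + 1 + 4 + 3 + 3 = 12.
12 equals 12, so the answer is Yes.

Yes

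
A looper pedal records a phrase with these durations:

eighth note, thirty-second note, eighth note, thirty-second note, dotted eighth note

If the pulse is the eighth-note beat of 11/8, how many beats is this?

One eighth-note beat = 4 thirty-second notes.
Each duration in thirty-second notes: eighth note = 4; thirty-second note = 1; eighth note = 4; thirty-second note = 1; dotted eighth note = 6.
Adding: 4 + 1 + 4 + 1 + 6 = 16.
16 ÷ 4 = 4 beats.

4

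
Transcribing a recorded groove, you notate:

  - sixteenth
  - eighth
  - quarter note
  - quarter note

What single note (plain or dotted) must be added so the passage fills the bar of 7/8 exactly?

dotted eighth note

The bar of 7/8 = 14 sixteenth notes.
Working in sixteenth notes: sixteenth = 1; eighth = 2; quarter note = 4; quarter note = 4.
Total: 1 + 2 + 4 + 4 = 11.
Remaining: 14 − 11 = 3 sixteenth notes, which is a dotted eighth note.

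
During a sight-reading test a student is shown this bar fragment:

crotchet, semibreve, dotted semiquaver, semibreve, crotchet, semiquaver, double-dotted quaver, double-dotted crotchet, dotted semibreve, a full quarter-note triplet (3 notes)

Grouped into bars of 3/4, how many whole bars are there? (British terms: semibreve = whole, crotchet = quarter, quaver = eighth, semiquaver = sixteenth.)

One bar of 3/4 = 24 thirty-second notes.
Convert each value to thirty-second notes: crotchet = 8; semibreve = 32; dotted semiquaver = 3; semibreve = 32; crotchet = 8; semiquaver = 2; double-dotted quaver = 7; double-dotted crotchet = 14; dotted semibreve = 48; a full quarter-note triplet (3 notes) (three triplet quarters span one half) = 16.
Adding: 8 + 32 + 3 + 32 + 8 + 2 + 7 + 14 + 48 + 16 = 170.
170 ÷ 24 = 7 complete bars with 2 left over.

7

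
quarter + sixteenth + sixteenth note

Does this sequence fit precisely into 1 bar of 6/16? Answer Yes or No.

One bar of 6/16 = 6 sixteenth notes.
Convert each value to sixteenth notes: quarter = 4; sixteenth = 1; sixteenth note = 1.
Total: 4 + 1 + 1 = 6.
6 equals 6, so the answer is Yes.

Yes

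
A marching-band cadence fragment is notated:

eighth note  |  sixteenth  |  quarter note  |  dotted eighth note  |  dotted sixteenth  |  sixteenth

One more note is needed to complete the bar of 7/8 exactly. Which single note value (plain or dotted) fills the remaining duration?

The bar of 7/8 = 28 thirty-second notes.
Convert each value to thirty-second notes: eighth note = 4; sixteenth = 2; quarter note = 8; dotted eighth note = 6; dotted sixteenth = 3; sixteenth = 2.
Total: 4 + 2 + 8 + 6 + 3 + 2 = 25.
Remaining: 28 − 25 = 3 thirty-second notes, which is a dotted sixteenth note.

dotted sixteenth note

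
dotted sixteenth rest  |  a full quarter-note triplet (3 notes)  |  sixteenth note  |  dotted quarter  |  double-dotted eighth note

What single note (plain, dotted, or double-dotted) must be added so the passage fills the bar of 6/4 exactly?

quarter note

The bar of 6/4 = 48 thirty-second notes.
Convert each value to thirty-second notes: dotted sixteenth rest = 3; a full quarter-note triplet (3 notes) (three triplet quarters span one half) = 16; sixteenth note = 2; dotted quarter = 12; double-dotted eighth note = 7.
Adding: 3 + 16 + 2 + 12 + 7 = 40.
Remaining: 48 − 40 = 8 thirty-second notes, which is a quarter note.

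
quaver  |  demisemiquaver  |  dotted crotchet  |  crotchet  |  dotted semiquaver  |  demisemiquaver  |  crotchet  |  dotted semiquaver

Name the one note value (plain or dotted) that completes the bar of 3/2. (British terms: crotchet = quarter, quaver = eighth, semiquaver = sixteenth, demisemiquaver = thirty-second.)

quarter note

The bar of 3/2 = 48 thirty-second notes.
Convert each value to thirty-second notes: quaver = 4; demisemiquaver = 1; dotted crotchet = 12; crotchet = 8; dotted semiquaver = 3; demisemiquaver = 1; crotchet = 8; dotted semiquaver = 3.
Altogether 4 + 1 + 12 + 8 + 3 + 1 + 8 + 3 = 40.
Remaining: 48 − 40 = 8 thirty-second notes, which is a quarter note.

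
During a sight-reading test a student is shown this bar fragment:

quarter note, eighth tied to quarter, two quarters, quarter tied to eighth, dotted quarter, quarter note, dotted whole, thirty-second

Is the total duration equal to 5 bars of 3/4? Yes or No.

No

One bar of 3/4 = 24 thirty-second notes, so 5 bars = 120.
Working in thirty-second notes: quarter note = 8; eighth tied to quarter (eighth + quarter) = 12; quarter = 8; quarter = 8; quarter tied to eighth (quarter + eighth) = 12; dotted quarter = 12; quarter note = 8; dotted whole = 48; thirty-second = 1.
Altogether 8 + 12 + 8 + 8 + 12 + 12 + 8 + 48 + 1 = 117.
117 falls short of 120, so the answer is No.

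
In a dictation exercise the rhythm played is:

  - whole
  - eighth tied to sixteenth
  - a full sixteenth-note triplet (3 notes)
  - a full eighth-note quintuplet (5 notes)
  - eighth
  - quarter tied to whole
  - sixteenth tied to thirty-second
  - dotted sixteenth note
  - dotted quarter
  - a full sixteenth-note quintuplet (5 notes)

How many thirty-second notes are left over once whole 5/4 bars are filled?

One bar of 5/4 = 40 thirty-second notes.
Convert each value to thirty-second notes: whole = 32; eighth tied to sixteenth (eighth + sixteenth) = 6; a full sixteenth-note triplet (3 notes) (three triplet sixteenths span one eighth) = 4; a full eighth-note quintuplet (5 notes) (five quintuplet eighths span one half) = 16; eighth = 4; quarter tied to whole (quarter + whole) = 40; sixteenth tied to thirty-second (sixteenth + thirty-second) = 3; dotted sixteenth note = 3; dotted quarter = 12; a full sixteenth-note quintuplet (5 notes) (five quintuplet sixteenths span one quarter) = 8.
Sum: 32 + 6 + 4 + 16 + 4 + 40 + 3 + 3 + 12 + 8 = 128.
128 ÷ 40 = 3 complete bars with 8 thirty-second notes remaining.

8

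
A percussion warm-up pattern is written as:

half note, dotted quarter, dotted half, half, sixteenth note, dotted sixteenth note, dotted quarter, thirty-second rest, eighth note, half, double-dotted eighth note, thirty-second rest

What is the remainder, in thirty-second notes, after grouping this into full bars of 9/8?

6

One bar of 9/8 = 36 thirty-second notes.
Working in thirty-second notes: half note = 16; dotted quarter = 12; dotted half = 24; half = 16; sixteenth note = 2; dotted sixteenth note = 3; dotted quarter = 12; thirty-second rest = 1; eighth note = 4; half = 16; double-dotted eighth note = 7; thirty-second rest = 1.
Total: 16 + 12 + 24 + 16 + 2 + 3 + 12 + 1 + 4 + 16 + 7 + 1 = 114.
114 ÷ 36 = 3 complete bars with 6 thirty-second notes remaining.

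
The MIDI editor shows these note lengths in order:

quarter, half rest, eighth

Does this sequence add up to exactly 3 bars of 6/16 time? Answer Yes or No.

No

One bar of 6/16 = 3 eighth notes, so 3 bars = 9.
Express everything in eighth notes: quarter = 2; half rest = 4; eighth = 1.
Sum: 2 + 4 + 1 = 7.
7 falls short of 9, so the answer is No.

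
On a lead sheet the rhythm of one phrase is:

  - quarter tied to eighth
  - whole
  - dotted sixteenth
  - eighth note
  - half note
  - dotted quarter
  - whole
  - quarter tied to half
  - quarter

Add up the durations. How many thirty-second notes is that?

143

Convert each value to thirty-second notes: quarter tied to eighth (quarter + eighth) = 12; whole = 32; dotted sixteenth = 3; eighth note = 4; half note = 16; dotted quarter = 12; whole = 32; quarter tied to half (quarter + half) = 24; quarter = 8.
Sum: 12 + 32 + 3 + 4 + 16 + 12 + 32 + 24 + 8 = 143 thirty-second notes.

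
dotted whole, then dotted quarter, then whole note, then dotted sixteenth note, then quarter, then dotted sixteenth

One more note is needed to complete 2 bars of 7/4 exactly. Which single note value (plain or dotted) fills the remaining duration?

2 bars of 7/4 = 112 thirty-second notes.
Convert each value to thirty-second notes: dotted whole = 48; dotted quarter = 12; whole note = 32; dotted sixteenth note = 3; quarter = 8; dotted sixteenth = 3.
Adding: 48 + 12 + 32 + 3 + 8 + 3 = 106.
Remaining: 112 − 106 = 6 thirty-second notes, which is a dotted eighth note.

dotted eighth note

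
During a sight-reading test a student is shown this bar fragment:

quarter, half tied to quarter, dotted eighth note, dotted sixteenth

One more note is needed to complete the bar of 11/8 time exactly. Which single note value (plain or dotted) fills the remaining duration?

dotted sixteenth note

The bar of 11/8 = 44 thirty-second notes.
Each duration in thirty-second notes: quarter = 8; half tied to quarter (half + quarter) = 24; dotted eighth note = 6; dotted sixteenth = 3.
Sum: 8 + 24 + 6 + 3 = 41.
Remaining: 44 − 41 = 3 thirty-second notes, which is a dotted sixteenth note.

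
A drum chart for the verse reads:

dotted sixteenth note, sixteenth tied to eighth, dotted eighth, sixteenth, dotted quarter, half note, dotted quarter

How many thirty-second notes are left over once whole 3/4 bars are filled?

One bar of 3/4 = 24 thirty-second notes.
Convert each value to thirty-second notes: dotted sixteenth note = 3; sixteenth tied to eighth (sixteenth + eighth) = 6; dotted eighth = 6; sixteenth = 2; dotted quarter = 12; half note = 16; dotted quarter = 12.
Altogether 3 + 6 + 6 + 2 + 12 + 16 + 12 = 57.
57 ÷ 24 = 2 complete bars with 9 thirty-second notes remaining.

9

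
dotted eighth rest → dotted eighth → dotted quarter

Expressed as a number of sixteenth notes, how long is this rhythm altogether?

Convert each value to sixteenth notes: dotted eighth rest = 3; dotted eighth = 3; dotted quarter = 6.
Altogether 3 + 3 + 6 = 12 sixteenth notes.

12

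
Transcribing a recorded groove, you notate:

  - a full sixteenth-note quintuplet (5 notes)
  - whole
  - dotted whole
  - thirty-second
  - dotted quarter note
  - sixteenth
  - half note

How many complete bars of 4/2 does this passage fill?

1

One bar of 4/2 = 64 thirty-second notes.
Each duration in thirty-second notes: a full sixteenth-note quintuplet (5 notes) (five quintuplet sixteenths span one quarter) = 8; whole = 32; dotted whole = 48; thirty-second = 1; dotted quarter note = 12; sixteenth = 2; half note = 16.
Total: 8 + 32 + 48 + 1 + 12 + 2 + 16 = 119.
119 ÷ 64 = 1 complete bar with 55 left over.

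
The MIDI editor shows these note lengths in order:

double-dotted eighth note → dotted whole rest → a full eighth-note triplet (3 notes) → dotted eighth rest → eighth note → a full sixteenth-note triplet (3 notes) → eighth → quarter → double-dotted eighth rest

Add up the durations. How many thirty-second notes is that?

Express everything in thirty-second notes: double-dotted eighth note = 7; dotted whole rest = 48; a full eighth-note triplet (3 notes) (three triplet eighths span one quarter) = 8; dotted eighth rest = 6; eighth note = 4; a full sixteenth-note triplet (3 notes) (three triplet sixteenths span one eighth) = 4; eighth = 4; quarter = 8; double-dotted eighth rest = 7.
Altogether 7 + 48 + 8 + 6 + 4 + 4 + 4 + 8 + 7 = 96 thirty-second notes.

96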